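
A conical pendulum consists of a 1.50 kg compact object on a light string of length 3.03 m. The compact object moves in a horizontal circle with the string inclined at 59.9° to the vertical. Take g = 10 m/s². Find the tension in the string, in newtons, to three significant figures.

29.9 N

Vertically the bob has no acceleration, so T cosθ = mg.
T = mg/cosθ = 1.50 × 10.0 / cos 59.9° = 15.00/0.5015 = 29.91 N.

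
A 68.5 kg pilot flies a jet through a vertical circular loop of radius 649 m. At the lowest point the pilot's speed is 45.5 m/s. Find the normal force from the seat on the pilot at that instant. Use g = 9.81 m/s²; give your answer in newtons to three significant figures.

At the lowest point, N points up (toward the centre) and the weight mg points down (away from the centre), so the net inward force is N − mg = mv²/r.
N = m(v²/r + g) = 68.5 × ((45.5)²/649 + 9.81) = 68.5 × (3.190 + 9.81) = 68.5 × 13.00 = 890.5 N.

890 N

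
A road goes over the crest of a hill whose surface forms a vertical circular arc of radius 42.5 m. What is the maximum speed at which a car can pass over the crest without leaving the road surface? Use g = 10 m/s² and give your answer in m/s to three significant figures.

At the crest the centre of the circle is below the car, so the net downward (centripetal) force is mg − N = mv²/r.
The car leaves the road when N → 0, giving v_max = √(g r) = √(10.0 × 42.5) = 20.62 m/s.

20.6 m/s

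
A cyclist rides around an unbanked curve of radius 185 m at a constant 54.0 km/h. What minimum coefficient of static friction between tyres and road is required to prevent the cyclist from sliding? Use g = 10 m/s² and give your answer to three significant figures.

0.122

v = 54.0/3.6 = 15.00 m/s.
Friction provides the centripetal force: μ_s m g = m v²/r, so μ_s = v²/(g r) = (15.00)²/(10.0 × 185) = 225.0/1850 = 0.1216.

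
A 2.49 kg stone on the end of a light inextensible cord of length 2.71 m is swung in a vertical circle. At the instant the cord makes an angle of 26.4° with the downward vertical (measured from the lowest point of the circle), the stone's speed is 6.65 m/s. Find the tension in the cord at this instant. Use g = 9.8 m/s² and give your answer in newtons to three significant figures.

Take the radial direction toward the centre of the circle as positive. The component of the weight along the string toward the centre is −mg cos φ (φ measured from the bottom), so Newton's second law along the string gives T − mg cos φ = m v²/r.
cos 26.4° = 0.8957, so T = m(v²/r + g cos φ) = 2.49 × ((6.65)²/2.71 + 9.8 × 0.8957) = 2.49 × (16.32 + (8.778)) = 2.49 × 25.10 = 62.49 N.

62.5 N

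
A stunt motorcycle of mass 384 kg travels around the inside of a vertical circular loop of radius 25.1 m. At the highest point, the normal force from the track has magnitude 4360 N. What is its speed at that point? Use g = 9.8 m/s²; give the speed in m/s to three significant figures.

At the top, N + mg = mv²/r, so v = √(r(N/m + g)) = √(25.1 × (4360/384 + 9.8)) = √(25.1 × 21.15) = √531.0 = 23.04 m/s.

23.0 m/s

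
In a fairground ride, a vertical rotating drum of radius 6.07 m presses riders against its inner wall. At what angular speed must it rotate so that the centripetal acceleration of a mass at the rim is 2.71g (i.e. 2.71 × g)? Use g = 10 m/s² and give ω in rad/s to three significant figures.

2.11 rad/s

Centripetal acceleration a_c = ω²r. Setting ω²r = 2.71g:
ω = √(2.71g / r) = √(2.71 × 10.0 / 6.07) = √4.465 = 2.113 rad/s.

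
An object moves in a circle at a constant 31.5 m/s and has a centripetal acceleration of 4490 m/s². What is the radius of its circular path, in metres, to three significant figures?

0.221 m

a_c = v²/r ⇒ r = v²/a_c = (31.5)²/4490 = 992.2/4490 = 0.2210 m.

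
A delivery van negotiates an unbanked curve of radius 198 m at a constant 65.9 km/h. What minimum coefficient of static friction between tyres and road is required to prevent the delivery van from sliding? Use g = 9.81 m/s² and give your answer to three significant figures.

0.173

v = 65.9/3.6 = 18.31 m/s.
Friction provides the centripetal force: μ_s m g = m v²/r, so μ_s = v²/(g r) = (18.31)²/(9.81 × 198) = 335.1/1942 = 0.1725.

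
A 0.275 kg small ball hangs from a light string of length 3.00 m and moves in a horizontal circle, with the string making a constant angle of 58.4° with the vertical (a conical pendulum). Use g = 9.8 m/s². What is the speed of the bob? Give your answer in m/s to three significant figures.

6.38 m/s

The radius of the circle is r = L sinθ = 3.00 × sin 58.4° = 2.555 m.
Horizontally T sinθ = mv²/r and vertically T cosθ = mg, so tanθ = v²/(rg).
v = √(r g tanθ) = √(2.555 × 9.8 × 1.625) = √40.70 = 6.380 m/s.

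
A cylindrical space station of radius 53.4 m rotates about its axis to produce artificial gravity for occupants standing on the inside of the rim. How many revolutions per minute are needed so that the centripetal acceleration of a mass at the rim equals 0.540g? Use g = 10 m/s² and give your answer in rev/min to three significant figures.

Require ω²r = 0.540g, so ω = √(0.540 × 10.0/53.4) = 0.3180 rad/s.
In rev/min: ω × 60/(2π) = 0.3180 × 60/(2π) = 3.037 rev/min.

3.04 rev/min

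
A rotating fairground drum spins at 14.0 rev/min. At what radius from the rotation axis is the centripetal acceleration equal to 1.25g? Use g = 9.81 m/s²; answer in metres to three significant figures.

ω = 14.0 rev/min × 2π/60 = 1.466 rad/s.
a_c = ω²r = 1.25g ⇒ r = 1.25 × 9.81 / (1.466)² = 12.26/2.149 = 5.705 m.

5.71 m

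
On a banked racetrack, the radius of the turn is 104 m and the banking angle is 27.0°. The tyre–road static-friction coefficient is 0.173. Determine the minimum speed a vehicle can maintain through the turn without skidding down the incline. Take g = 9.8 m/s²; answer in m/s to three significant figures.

17.8 m/s

At the minimum speed, friction acts up the slope at its limiting value f = μN. Radially (horizontal, toward centre): N sinθ − μN cosθ = mv²/r. Vertically: N cosθ + μN sinθ = mg.
Dividing: v² = r g (sinθ − μcosθ)/(cosθ + μsinθ).
sinθ − μcosθ = 0.4540 − 0.173×0.8910 = 0.2998; cosθ + μsinθ = 0.8910 + 0.173×0.4540 = 0.9695.
v² = 104 × 9.8 × 0.2998/0.9695 = 315.2 m²/s², so v = 17.75 m/s.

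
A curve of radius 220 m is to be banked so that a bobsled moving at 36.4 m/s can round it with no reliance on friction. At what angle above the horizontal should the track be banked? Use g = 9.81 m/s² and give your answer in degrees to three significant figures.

For a frictionless banked turn: horizontally N sinθ = mv²/r and vertically N cosθ = mg.
Dividing: tanθ = v²/(r g) = (36.4)²/(220 × 9.81) = 1325/2158 = 0.6139.
θ = arctan(0.6139) = 31.55°.

31.5°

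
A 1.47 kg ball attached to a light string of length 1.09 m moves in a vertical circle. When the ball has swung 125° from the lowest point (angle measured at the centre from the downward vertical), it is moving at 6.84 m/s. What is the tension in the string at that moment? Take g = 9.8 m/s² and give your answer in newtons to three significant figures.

Take the radial direction toward the centre of the circle as positive. The component of the weight along the string toward the centre is −mg cos φ (φ measured from the bottom), so Newton's second law along the string gives T − mg cos φ = m v²/r.
cos 125° = -0.5736, so T = m(v²/r + g cos φ) = 1.47 × ((6.84)²/1.09 + 9.8 × -0.5736) = 1.47 × (42.92 + (-5.621)) = 1.47 × 37.30 = 54.83 N.

54.8 N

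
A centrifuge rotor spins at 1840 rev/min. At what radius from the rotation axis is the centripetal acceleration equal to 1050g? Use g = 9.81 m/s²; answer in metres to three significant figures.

ω = 1840 rev/min × 2π/60 = 192.7 rad/s.
a_c = ω²r = 1050g ⇒ r = 1050 × 9.81 / (192.7)² = 10300/37130 = 0.2774 m.

0.277 m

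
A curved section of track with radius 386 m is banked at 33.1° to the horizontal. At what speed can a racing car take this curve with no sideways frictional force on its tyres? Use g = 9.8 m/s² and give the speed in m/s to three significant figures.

49.7 m/s

On a frictionless banked curve, N sinθ = mv²/r and N cosθ = mg, so tanθ = v²/(rg).
v = √(r g tanθ) = √(386 × 9.8 × tan 33.1°) = √(386 × 9.8 × 0.6519) = √2466 = 49.66 m/s.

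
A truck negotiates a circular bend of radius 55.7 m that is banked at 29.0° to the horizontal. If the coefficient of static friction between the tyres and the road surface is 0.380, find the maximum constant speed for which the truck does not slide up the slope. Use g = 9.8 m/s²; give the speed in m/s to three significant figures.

At the maximum speed, friction acts down the slope at its limiting value f = μN. Radially (horizontal, toward centre): N sinθ + μN cosθ = mv²/r. Vertically: N cosθ − μN sinθ = mg.
Dividing: v² = r g (sinθ + μcosθ)/(cosθ − μsinθ).
sinθ + μcosθ = 0.4848 + 0.380×0.8746 = 0.8172; cosθ − μsinθ = 0.8746 − 0.380×0.4848 = 0.6904.
v² = 55.7 × 9.8 × 0.8172/0.6904 = 646.1 m²/s², so v = 25.42 m/s.

25.4 m/s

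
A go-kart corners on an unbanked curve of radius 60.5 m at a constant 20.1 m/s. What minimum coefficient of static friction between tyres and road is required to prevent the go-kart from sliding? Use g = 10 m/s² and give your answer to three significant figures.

Friction provides the centripetal force: μ_s m g = m v²/r, so μ_s = v²/(g r) = (20.10)²/(10.0 × 60.5) = 404.0/605.0 = 0.6678.

0.668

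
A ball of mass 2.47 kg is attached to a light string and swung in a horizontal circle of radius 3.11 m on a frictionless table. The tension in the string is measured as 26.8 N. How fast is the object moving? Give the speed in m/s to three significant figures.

T = m v²/r ⇒ v = √(T r / m) = √(26.8 × 3.11 / 2.47) = √33.74 = 5.809 m/s.

5.81 m/s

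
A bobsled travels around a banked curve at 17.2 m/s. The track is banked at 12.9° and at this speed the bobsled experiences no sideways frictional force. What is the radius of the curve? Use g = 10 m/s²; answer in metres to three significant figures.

129 m

Frictionless banking: tanθ = v²/(rg), so r = v²/(g tanθ).
r = (17.2)²/(10.0 × tan 12.9°) = 295.8/(10.0 × 0.2290) = 295.8/2.290 = 129.2 m.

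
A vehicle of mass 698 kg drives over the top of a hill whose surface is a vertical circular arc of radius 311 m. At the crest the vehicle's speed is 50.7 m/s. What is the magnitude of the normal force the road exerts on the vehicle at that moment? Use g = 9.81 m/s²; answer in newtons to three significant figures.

At the crest the centripetal acceleration points downward (toward the centre of the arc), so mg − N = mv²/r.
N = m(g − v²/r) = 698 × (9.81 − (50.7)²/311) = 698 × (9.81 − 8.265) = 698 × 1.545 = 1078 N.

1080 N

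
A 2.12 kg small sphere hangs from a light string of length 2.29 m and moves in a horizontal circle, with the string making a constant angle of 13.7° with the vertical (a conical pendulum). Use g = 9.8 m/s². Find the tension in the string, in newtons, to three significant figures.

Vertically the bob has no acceleration, so T cosθ = mg.
T = mg/cosθ = 2.12 × 9.8 / cos 13.7° = 20.78/0.9715 = 21.38 N.

21.4 N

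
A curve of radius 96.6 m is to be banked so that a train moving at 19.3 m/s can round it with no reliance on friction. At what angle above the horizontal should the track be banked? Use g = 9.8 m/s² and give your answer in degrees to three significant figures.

21.5°

With no friction, the horizontal component of the normal force provides the centripetal force: N sinθ = mv²/r, while N cosθ = mg vertically.
Dividing: tanθ = v²/(r g) = (19.3)²/(96.6 × 9.8) = 372.5/946.7 = 0.3935.
θ = arctan(0.3935) = 21.48°.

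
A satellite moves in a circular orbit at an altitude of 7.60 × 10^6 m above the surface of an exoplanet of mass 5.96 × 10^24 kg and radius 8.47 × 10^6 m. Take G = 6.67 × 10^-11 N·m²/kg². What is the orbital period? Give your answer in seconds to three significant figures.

20300 s

r = R + h = 8.47 × 10^6 + 7.60 × 10^6 = 1.607 × 10^7 m. Gravity provides the centripetal force: G M m / r² = m v² / r ⇒ v = √(GM/r) = 4974 m/s.
T = 2πr/v = 2π × 1.607 × 10^7 / 4974 = 20300 s.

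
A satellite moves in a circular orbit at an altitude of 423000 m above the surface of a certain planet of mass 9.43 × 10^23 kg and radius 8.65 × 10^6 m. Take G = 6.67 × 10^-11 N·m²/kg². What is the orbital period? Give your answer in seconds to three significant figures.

r = R + h = 8.65 × 10^6 + 423000 = 9.073 × 10^6 m. Gravity provides the centripetal force: G M m / r² = m v² / r ⇒ v = √(GM/r) = 2633 m/s.
T = 2πr/v = 2π × 9.073 × 10^6 / 2633 = 21650 s.

21700 s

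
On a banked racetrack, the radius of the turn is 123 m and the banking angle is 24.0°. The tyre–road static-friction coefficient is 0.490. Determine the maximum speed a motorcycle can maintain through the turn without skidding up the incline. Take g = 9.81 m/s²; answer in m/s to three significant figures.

At the maximum speed, friction acts down the slope at its limiting value f = μN. Radially (horizontal, toward centre): N sinθ + μN cosθ = mv²/r. Vertically: N cosθ − μN sinθ = mg.
Dividing: v² = r g (sinθ + μcosθ)/(cosθ − μsinθ).
sinθ + μcosθ = 0.4067 + 0.490×0.9135 = 0.8544; cosθ − μsinθ = 0.9135 − 0.490×0.4067 = 0.7142.
v² = 123 × 9.81 × 0.8544/0.7142 = 1443 m²/s², so v = 37.99 m/s.

38.0 m/s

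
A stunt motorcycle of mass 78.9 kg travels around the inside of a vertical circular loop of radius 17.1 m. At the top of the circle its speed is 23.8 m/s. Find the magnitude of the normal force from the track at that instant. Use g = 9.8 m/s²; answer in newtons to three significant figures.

At the top, both N and the weight mg point inward (toward the centre), so N + mg = mv²/r.
N = m(v²/r − g) = 78.9 × ((23.8)²/17.1 − 9.8) = 78.9 × (33.13 − 9.8) = 78.9 × 23.33 = 1840 N.

1840 N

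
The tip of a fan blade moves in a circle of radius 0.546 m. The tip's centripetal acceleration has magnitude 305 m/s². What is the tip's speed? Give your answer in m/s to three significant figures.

12.9 m/s

a_c = v²/r ⇒ v = √(a_c · r) = √(305 × 0.546) = √166.5 = 12.90 m/s.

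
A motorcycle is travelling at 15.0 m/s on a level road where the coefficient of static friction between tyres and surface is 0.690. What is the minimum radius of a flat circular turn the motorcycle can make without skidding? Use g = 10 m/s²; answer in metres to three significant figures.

At the limit, μ_s m g = m v²/r, so r_min = v²/(μ_s g) = (15.0)²/(0.690 × 10.0) = 225.0/6.900 = 32.61 m.

32.6 m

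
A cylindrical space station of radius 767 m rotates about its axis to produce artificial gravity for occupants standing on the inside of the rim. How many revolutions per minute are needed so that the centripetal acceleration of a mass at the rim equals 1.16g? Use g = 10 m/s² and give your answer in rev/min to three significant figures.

Require ω²r = 1.16g, so ω = √(1.16 × 10.0/767) = 0.1230 rad/s.
In rev/min: ω × 60/(2π) = 0.1230 × 60/(2π) = 1.174 rev/min.

1.17 rev/min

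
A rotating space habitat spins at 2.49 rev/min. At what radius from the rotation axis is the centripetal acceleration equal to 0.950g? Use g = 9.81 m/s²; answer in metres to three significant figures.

137 m

ω = 2.49 rev/min × 2π/60 = 0.2608 rad/s.
a_c = ω²r = 0.950g ⇒ r = 0.950 × 9.81 / (0.2608)² = 9.320/0.06799 = 137.1 m.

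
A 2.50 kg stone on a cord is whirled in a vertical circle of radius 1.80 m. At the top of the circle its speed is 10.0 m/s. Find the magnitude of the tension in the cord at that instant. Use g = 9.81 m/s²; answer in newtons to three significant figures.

114 N

At the top, both T and the weight mg point inward (toward the centre), so T + mg = mv²/r.
T = m(v²/r − g) = 2.50 × ((10.0)²/1.80 − 9.81) = 2.50 × (55.56 − 9.81) = 2.50 × 45.75 = 114.4 N.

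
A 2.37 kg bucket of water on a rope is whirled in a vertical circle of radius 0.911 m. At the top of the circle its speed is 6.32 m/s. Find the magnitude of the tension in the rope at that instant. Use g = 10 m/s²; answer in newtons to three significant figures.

At the top, both T and the weight mg point inward (toward the centre), so T + mg = mv²/r.
T = m(v²/r − g) = 2.37 × ((6.32)²/0.911 − 10.0) = 2.37 × (43.84 − 10.0) = 2.37 × 33.84 = 80.21 N.

80.2 N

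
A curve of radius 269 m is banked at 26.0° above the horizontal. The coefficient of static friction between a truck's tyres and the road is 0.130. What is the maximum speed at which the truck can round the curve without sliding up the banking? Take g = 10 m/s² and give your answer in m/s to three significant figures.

At the maximum speed, friction acts down the slope at its limiting value f = μN. Radially (horizontal, toward centre): N sinθ + μN cosθ = mv²/r. Vertically: N cosθ − μN sinθ = mg.
Dividing: v² = r g (sinθ + μcosθ)/(cosθ − μsinθ).
sinθ + μcosθ = 0.4384 + 0.130×0.8988 = 0.5552; cosθ − μsinθ = 0.8988 − 0.130×0.4384 = 0.8418.
v² = 269 × 10.0 × 0.5552/0.8418 = 1774 m²/s², so v = 42.12 m/s.

42.1 m/s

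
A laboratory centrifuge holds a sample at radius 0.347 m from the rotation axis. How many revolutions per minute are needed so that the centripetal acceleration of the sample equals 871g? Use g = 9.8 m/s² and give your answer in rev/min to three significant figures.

1500 rev/min

Require ω²r = 871g, so ω = √(871 × 9.8/0.347) = 156.8 rad/s.
In rev/min: ω × 60/(2π) = 156.8 × 60/(2π) = 1498 rev/min.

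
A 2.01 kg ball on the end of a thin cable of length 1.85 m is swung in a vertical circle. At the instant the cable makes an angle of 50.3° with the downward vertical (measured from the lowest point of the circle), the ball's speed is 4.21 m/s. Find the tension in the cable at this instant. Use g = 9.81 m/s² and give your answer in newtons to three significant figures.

Take the radial direction toward the centre of the circle as positive. The component of the weight along the string toward the centre is −mg cos φ (φ measured from the bottom), so Newton's second law along the string gives T − mg cos φ = m v²/r.
cos 50.3° = 0.6388, so T = m(v²/r + g cos φ) = 2.01 × ((4.21)²/1.85 + 9.81 × 0.6388) = 2.01 × (9.581 + (6.266)) = 2.01 × 15.85 = 31.85 N.

31.9 N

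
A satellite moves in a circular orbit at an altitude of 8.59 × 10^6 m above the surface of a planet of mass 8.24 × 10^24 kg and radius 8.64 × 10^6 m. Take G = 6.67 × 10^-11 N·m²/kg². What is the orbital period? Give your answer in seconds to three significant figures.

r = R + h = 8.64 × 10^6 + 8.59 × 10^6 = 1.723 × 10^7 m. Gravity provides the centripetal force: G M m / r² = m v² / r ⇒ v = √(GM/r) = 5648 m/s.
T = 2πr/v = 2π × 1.723 × 10^7 / 5648 = 19170 s.

19200 s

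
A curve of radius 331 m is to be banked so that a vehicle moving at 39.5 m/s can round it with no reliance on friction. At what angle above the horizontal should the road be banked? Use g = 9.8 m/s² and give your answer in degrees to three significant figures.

25.7°

With no friction, the horizontal component of the normal force provides the centripetal force: N sinθ = mv²/r, while N cosθ = mg vertically.
Dividing: tanθ = v²/(r g) = (39.5)²/(331 × 9.8) = 1560/3244 = 0.4810.
θ = arctan(0.4810) = 25.69°.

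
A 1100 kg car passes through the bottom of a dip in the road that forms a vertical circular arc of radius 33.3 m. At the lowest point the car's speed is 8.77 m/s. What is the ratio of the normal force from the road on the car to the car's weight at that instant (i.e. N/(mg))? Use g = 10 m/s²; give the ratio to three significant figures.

1.23

At the bottom, N − mg = mv²/r, so N = m(v²/r + g) and N/(mg) = v²/(rg) + 1 = (8.77)²/(33.3 × 10.0) + 1 = 0.2310 + 1 = 1.231.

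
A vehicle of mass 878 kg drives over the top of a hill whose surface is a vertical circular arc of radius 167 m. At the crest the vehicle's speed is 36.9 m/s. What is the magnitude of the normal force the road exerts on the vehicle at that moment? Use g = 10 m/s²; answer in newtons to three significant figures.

1620 N

At the crest the centripetal acceleration points downward (toward the centre of the arc), so mg − N = mv²/r.
N = m(g − v²/r) = 878 × (10.0 − (36.9)²/167) = 878 × (10.0 − 8.153) = 878 × 1.847 = 1621 N.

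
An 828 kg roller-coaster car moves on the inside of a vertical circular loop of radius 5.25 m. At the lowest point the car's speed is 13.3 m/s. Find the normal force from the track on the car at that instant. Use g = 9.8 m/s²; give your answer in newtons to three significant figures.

36000 N

At the lowest point, N points up (toward the centre) and the weight mg points down (away from the centre), so the net inward force is N − mg = mv²/r.
N = m(v²/r + g) = 828 × ((13.3)²/5.25 + 9.8) = 828 × (33.69 + 9.8) = 828 × 43.49 = 36010 N.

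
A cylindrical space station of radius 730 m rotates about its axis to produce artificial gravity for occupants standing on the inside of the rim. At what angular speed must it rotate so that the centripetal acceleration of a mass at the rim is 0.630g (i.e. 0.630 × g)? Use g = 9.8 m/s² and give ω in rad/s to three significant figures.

Centripetal acceleration a_c = ω²r. Setting ω²r = 0.630g:
ω = √(0.630g / r) = √(0.630 × 9.8 / 730) = √0.008458 = 0.09196 rad/s.

0.0920 rad/s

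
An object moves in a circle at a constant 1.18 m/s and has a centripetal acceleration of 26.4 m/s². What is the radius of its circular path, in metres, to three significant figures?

a_c = v²/r ⇒ r = v²/a_c = (1.18)²/26.4 = 1.392/26.4 = 0.05274 m.

0.0527 m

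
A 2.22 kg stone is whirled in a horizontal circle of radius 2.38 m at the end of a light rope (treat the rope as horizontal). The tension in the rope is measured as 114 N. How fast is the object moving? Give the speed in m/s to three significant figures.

11.1 m/s

T = m v²/r ⇒ v = √(T r / m) = √(114 × 2.38 / 2.22) = √122.2 = 11.06 m/s.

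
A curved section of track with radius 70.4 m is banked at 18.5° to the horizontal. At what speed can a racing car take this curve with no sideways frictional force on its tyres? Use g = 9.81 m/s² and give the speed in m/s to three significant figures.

On a frictionless banked curve, N sinθ = mv²/r and N cosθ = mg, so tanθ = v²/(rg).
v = √(r g tanθ) = √(70.4 × 9.81 × tan 18.5°) = √(70.4 × 9.81 × 0.3346) = √231.1 = 15.20 m/s.

15.2 m/s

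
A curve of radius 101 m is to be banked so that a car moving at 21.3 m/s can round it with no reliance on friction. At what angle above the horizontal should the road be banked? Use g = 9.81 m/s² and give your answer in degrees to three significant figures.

24.6°

For a frictionless banked turn: horizontally N sinθ = mv²/r and vertically N cosθ = mg.
Dividing: tanθ = v²/(r g) = (21.3)²/(101 × 9.81) = 453.7/990.8 = 0.4579.
θ = arctan(0.4579) = 24.60°.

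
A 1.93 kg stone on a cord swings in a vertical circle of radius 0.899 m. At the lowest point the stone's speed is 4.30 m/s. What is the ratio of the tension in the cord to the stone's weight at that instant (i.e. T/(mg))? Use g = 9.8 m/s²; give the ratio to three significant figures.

At the bottom, T − mg = mv²/r, so T = m(v²/r + g) and T/(mg) = v²/(rg) + 1 = (4.30)²/(0.899 × 9.8) + 1 = 2.099 + 1 = 3.099.

3.10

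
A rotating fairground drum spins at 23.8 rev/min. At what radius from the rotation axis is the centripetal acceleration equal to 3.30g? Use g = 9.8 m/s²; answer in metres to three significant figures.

ω = 23.8 rev/min × 2π/60 = 2.492 rad/s.
a_c = ω²r = 3.30g ⇒ r = 3.30 × 9.8 / (2.492)² = 32.34/6.212 = 5.206 m.

5.21 m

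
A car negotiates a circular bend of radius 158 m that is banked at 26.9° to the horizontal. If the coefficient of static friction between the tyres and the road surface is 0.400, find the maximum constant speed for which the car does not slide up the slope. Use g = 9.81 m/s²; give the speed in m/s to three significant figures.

42.0 m/s

At the maximum speed, friction acts down the slope at its limiting value f = μN. Radially (horizontal, toward centre): N sinθ + μN cosθ = mv²/r. Vertically: N cosθ − μN sinθ = mg.
Dividing: v² = r g (sinθ + μcosθ)/(cosθ − μsinθ).
sinθ + μcosθ = 0.4524 + 0.400×0.8918 = 0.8092; cosθ − μsinθ = 0.8918 − 0.400×0.4524 = 0.7108.
v² = 158 × 9.81 × 0.8092/0.7108 = 1764 m²/s², so v = 42.00 m/s.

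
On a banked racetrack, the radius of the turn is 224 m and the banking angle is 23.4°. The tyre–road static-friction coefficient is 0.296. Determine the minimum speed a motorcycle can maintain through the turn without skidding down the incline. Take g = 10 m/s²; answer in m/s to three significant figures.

16.5 m/s

At the minimum speed, friction acts up the slope at its limiting value f = μN. Radially (horizontal, toward centre): N sinθ − μN cosθ = mv²/r. Vertically: N cosθ + μN sinθ = mg.
Dividing: v² = r g (sinθ − μcosθ)/(cosθ + μsinθ).
sinθ − μcosθ = 0.3971 − 0.296×0.9178 = 0.1255; cosθ + μsinθ = 0.9178 + 0.296×0.3971 = 1.035.
v² = 224 × 10.0 × 0.1255/1.035 = 271.5 m²/s², so v = 16.48 m/s.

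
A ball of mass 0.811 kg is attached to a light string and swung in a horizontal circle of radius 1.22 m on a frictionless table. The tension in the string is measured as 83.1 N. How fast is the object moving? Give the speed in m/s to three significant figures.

T = m v²/r ⇒ v = √(T r / m) = √(83.1 × 1.22 / 0.811) = √125.0 = 11.18 m/s.

11.2 m/s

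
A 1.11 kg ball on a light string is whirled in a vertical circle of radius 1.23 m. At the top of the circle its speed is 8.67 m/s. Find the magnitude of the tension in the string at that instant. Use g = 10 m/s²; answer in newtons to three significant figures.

At the top, both T and the weight mg point inward (toward the centre), so T + mg = mv²/r.
T = m(v²/r − g) = 1.11 × ((8.67)²/1.23 − 10.0) = 1.11 × (61.11 − 10.0) = 1.11 × 51.11 = 56.74 N.

56.7 N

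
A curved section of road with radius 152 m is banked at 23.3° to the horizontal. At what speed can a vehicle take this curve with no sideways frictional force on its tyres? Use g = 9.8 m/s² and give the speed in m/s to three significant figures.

On a frictionless banked curve, N sinθ = mv²/r and N cosθ = mg, so tanθ = v²/(rg).
v = √(r g tanθ) = √(152 × 9.8 × tan 23.3°) = √(152 × 9.8 × 0.4307) = √641.5 = 25.33 m/s.

25.3 m/s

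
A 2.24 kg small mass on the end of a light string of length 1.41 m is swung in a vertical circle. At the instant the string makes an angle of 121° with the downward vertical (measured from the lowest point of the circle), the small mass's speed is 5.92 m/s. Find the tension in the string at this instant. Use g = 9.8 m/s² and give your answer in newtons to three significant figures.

Take the radial direction toward the centre of the circle as positive. The component of the weight along the string toward the centre is −mg cos φ (φ measured from the bottom), so Newton's second law along the string gives T − mg cos φ = m v²/r.
cos 121° = -0.5150, so T = m(v²/r + g cos φ) = 2.24 × ((5.92)²/1.41 + 9.8 × -0.5150) = 2.24 × (24.86 + (-5.047)) = 2.24 × 19.81 = 44.37 N.

44.4 N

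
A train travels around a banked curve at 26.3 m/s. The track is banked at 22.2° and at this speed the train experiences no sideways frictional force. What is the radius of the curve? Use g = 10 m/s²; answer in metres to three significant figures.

Frictionless banking: tanθ = v²/(rg), so r = v²/(g tanθ).
r = (26.3)²/(10.0 × tan 22.2°) = 691.7/(10.0 × 0.4081) = 691.7/4.081 = 169.5 m.

169 m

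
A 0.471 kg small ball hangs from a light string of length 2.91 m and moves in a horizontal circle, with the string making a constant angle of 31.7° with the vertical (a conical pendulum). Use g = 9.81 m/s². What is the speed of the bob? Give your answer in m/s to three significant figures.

The radius of the circle is r = L sinθ = 2.91 × sin 31.7° = 1.529 m.
Horizontally T sinθ = mv²/r and vertically T cosθ = mg, so tanθ = v²/(rg).
v = √(r g tanθ) = √(1.529 × 9.81 × 0.6176) = √9.265 = 3.044 m/s.

3.04 m/s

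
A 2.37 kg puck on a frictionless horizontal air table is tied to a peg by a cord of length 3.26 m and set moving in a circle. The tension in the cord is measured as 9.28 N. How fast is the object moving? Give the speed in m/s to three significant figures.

T = m v²/r ⇒ v = √(T r / m) = √(9.28 × 3.26 / 2.37) = √12.76 = 3.573 m/s.

3.57 m/s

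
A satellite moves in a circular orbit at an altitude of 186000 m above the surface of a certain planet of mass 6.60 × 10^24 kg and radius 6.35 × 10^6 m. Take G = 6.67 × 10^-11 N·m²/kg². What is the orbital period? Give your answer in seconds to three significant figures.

5000 s

r = R + h = 6.35 × 10^6 + 186000 = 6.536 × 10^6 m. Gravity provides the centripetal force: G M m / r² = m v² / r ⇒ v = √(GM/r) = 8207 m/s.
T = 2πr/v = 2π × 6.536 × 10^6 / 8207 = 5004 s.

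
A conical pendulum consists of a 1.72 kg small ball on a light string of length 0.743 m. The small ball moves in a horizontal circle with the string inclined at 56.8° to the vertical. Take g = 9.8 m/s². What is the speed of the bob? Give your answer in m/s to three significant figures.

The radius of the circle is r = L sinθ = 0.743 × sin 56.8° = 0.6217 m.
Horizontally T sinθ = mv²/r and vertically T cosθ = mg, so tanθ = v²/(rg).
v = √(r g tanθ) = √(0.6217 × 9.8 × 1.528) = √9.311 = 3.051 m/s.

3.05 m/s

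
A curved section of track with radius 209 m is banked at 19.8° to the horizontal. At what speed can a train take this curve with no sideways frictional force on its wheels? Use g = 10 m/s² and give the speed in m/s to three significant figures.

On a frictionless banked curve, N sinθ = mv²/r and N cosθ = mg, so tanθ = v²/(rg).
v = √(r g tanθ) = √(209 × 10.0 × tan 19.8°) = √(209 × 10.0 × 0.3600) = √752.4 = 27.43 m/s.

27.4 m/s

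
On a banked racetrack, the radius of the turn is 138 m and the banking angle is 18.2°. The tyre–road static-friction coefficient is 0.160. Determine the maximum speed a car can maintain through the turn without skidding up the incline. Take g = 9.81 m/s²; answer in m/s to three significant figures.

At the maximum speed, friction acts down the slope at its limiting value f = μN. Radially (horizontal, toward centre): N sinθ + μN cosθ = mv²/r. Vertically: N cosθ − μN sinθ = mg.
Dividing: v² = r g (sinθ + μcosθ)/(cosθ − μsinθ).
sinθ + μcosθ = 0.3123 + 0.160×0.9500 = 0.4643; cosθ − μsinθ = 0.9500 − 0.160×0.3123 = 0.9000.
v² = 138 × 9.81 × 0.4643/0.9000 = 698.4 m²/s², so v = 26.43 m/s.

26.4 m/s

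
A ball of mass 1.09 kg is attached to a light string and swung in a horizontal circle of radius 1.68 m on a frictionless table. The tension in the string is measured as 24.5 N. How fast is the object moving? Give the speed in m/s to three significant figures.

6.15 m/s

T = m v²/r ⇒ v = √(T r / m) = √(24.5 × 1.68 / 1.09) = √37.76 = 6.145 m/s.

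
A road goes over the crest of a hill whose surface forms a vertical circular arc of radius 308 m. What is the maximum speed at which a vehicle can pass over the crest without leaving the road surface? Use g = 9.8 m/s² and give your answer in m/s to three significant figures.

At the crest the centre of the circle is below the vehicle, so the net downward (centripetal) force is mg − N = mv²/r.
The vehicle leaves the road when N → 0, giving v_max = √(g r) = √(9.8 × 308) = 54.94 m/s.

54.9 m/s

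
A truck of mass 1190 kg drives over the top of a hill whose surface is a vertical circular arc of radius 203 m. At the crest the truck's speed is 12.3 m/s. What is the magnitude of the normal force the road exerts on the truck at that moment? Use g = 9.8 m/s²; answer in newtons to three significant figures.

10800 N

At the crest the centripetal acceleration points downward (toward the centre of the arc), so mg − N = mv²/r.
N = m(g − v²/r) = 1190 × (9.8 − (12.3)²/203) = 1190 × (9.8 − 0.7453) = 1190 × 9.055 = 10780 N.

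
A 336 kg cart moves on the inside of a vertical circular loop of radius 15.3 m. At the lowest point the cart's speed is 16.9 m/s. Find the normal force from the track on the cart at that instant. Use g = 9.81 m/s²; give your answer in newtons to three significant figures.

9570 N

At the lowest point, N points up (toward the centre) and the weight mg points down (away from the centre), so the net inward force is N − mg = mv²/r.
N = m(v²/r + g) = 336 × ((16.9)²/15.3 + 9.81) = 336 × (18.67 + 9.81) = 336 × 28.48 = 9568 N.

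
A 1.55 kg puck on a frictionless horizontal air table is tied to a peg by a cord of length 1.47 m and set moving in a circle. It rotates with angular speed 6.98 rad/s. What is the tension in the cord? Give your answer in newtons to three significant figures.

111 N

v = ωr = 6.98 × 1.47 = 10.26 m/s.
The tension is the only horizontal force, so it supplies the full centripetal force: T = m v²/r = 1.55 × (10.26)²/1.47 = 1.55 × 105.3/1.47 = 111.0 N.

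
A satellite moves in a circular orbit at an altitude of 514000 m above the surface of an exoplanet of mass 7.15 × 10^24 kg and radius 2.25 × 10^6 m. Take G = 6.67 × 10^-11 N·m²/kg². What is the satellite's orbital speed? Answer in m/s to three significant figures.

13100 m/s

Orbital radius r = R + h = 2.25 × 10^6 + 514000 = 2.764 × 10^6 m.
Gravity supplies the centripetal force: G M m / r² = m v² / r, so v = √(GM/r).
v = √(6.67 × 10^-11 × 7.15 × 10^24 / 2.764 × 10^6) = √(1.725 × 10^8) = 13140 m/s.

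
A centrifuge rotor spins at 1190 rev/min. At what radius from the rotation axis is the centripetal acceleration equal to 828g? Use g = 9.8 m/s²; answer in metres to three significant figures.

ω = 1190 rev/min × 2π/60 = 124.6 rad/s.
a_c = ω²r = 828g ⇒ r = 828 × 9.8 / (124.6)² = 8114/15530 = 0.5225 m.

0.523 m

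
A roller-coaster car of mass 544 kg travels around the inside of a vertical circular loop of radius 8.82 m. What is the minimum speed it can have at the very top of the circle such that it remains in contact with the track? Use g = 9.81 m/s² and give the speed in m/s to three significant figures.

At the highest point the centre is directly below, so both the weight and N act inward: N + mg = mv²/r.
At minimum speed N → 0, so mg = mv_min²/r ⇒ v_min = √(g r) = √(9.81 × 8.82) = 9.302 m/s.

9.30 m/s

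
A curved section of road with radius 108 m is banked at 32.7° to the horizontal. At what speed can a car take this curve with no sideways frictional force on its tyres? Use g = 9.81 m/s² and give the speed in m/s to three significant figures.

On a frictionless banked curve, N sinθ = mv²/r and N cosθ = mg, so tanθ = v²/(rg).
v = √(r g tanθ) = √(108 × 9.81 × tan 32.7°) = √(108 × 9.81 × 0.6420) = √680.2 = 26.08 m/s.

26.1 m/s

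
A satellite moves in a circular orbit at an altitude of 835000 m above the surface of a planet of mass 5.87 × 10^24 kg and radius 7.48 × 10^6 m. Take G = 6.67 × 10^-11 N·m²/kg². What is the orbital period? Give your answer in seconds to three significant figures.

r = R + h = 7.48 × 10^6 + 835000 = 8.315 × 10^6 m. Gravity provides the centripetal force: G M m / r² = m v² / r ⇒ v = √(GM/r) = 6862 m/s.
T = 2πr/v = 2π × 8.315 × 10^6 / 6862 = 7614 s.

7610 s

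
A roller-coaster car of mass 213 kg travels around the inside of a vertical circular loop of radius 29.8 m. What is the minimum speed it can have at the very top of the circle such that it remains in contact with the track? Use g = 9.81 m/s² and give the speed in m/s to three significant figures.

At the highest point the centre is directly below, so both the weight and N act inward: N + mg = mv²/r.
At minimum speed N → 0, so mg = mv_min²/r ⇒ v_min = √(g r) = √(9.81 × 29.8) = 17.10 m/s.

17.1 m/s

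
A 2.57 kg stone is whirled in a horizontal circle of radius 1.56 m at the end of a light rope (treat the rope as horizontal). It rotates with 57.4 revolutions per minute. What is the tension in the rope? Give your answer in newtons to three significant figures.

ω = 57.4 rev/min × 2π/60 = 6.011 rad/s, so v = ωr = 6.011 × 1.56 = 9.377 m/s.
The tension is the only horizontal force, so it supplies the full centripetal force: T = m v²/r = 2.57 × (9.377)²/1.56 = 2.57 × 87.93/1.56 = 144.9 N.

145 N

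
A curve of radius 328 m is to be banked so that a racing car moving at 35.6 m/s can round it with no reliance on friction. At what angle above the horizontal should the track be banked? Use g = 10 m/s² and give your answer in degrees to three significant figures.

21.1°

With no friction, the horizontal component of the normal force provides the centripetal force: N sinθ = mv²/r, while N cosθ = mg vertically.
Dividing: tanθ = v²/(r g) = (35.6)²/(328 × 10.0) = 1267/3280 = 0.3864.
θ = arctan(0.3864) = 21.13°.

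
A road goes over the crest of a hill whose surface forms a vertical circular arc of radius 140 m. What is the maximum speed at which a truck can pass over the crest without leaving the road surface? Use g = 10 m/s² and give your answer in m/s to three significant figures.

37.4 m/s

At the crest the centre of the circle is below the truck, so the net downward (centripetal) force is mg − N = mv²/r.
The truck leaves the road when N → 0, giving v_max = √(g r) = √(10.0 × 140) = 37.42 m/s.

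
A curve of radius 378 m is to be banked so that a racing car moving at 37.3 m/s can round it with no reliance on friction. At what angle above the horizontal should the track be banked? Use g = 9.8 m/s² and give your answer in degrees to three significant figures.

For a frictionless banked turn: horizontally N sinθ = mv²/r and vertically N cosθ = mg.
Dividing: tanθ = v²/(r g) = (37.3)²/(378 × 9.8) = 1391/3704 = 0.3756.
θ = arctan(0.3756) = 20.59°.

20.6°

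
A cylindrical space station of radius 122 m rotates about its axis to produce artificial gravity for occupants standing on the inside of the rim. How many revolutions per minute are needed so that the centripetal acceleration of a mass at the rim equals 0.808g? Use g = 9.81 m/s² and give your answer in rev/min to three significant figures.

Require ω²r = 0.808g, so ω = √(0.808 × 9.81/122) = 0.2549 rad/s.
In rev/min: ω × 60/(2π) = 0.2549 × 60/(2π) = 2.434 rev/min.

2.43 rev/min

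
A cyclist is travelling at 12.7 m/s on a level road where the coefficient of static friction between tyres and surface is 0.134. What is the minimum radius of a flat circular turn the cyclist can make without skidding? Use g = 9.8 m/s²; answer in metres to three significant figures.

At the limit, μ_s m g = m v²/r, so r_min = v²/(μ_s g) = (12.7)²/(0.134 × 9.8) = 161.3/1.313 = 122.8 m.

123 m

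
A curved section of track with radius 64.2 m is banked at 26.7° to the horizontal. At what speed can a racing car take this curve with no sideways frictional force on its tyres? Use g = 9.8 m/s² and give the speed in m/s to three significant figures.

17.8 m/s

On a frictionless banked curve, N sinθ = mv²/r and N cosθ = mg, so tanθ = v²/(rg).
v = √(r g tanθ) = √(64.2 × 9.8 × tan 26.7°) = √(64.2 × 9.8 × 0.5029) = √316.4 = 17.79 m/s.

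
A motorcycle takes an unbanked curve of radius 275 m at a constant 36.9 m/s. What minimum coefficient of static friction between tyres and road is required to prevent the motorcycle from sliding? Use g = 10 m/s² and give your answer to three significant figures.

Friction provides the centripetal force: μ_s m g = m v²/r, so μ_s = v²/(g r) = (36.90)²/(10.0 × 275) = 1362/2750 = 0.4951.

0.495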